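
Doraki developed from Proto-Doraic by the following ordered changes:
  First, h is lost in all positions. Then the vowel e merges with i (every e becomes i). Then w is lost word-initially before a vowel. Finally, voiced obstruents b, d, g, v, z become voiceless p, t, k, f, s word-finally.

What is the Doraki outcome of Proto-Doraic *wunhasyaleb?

Doraki: start from *wunhasyaleb.
  rule 1 (h-loss): wunhasyaleb → wunasyaleb
  rule 2 (vowel merger): wunasyaleb → wunasyalib
  rule 3 (glide loss): wunasyalib → unasyalib
  rule 4 (final devoicing): unasyalib → unasyalip
  ⇒ Doraki unasyalip

unasyalip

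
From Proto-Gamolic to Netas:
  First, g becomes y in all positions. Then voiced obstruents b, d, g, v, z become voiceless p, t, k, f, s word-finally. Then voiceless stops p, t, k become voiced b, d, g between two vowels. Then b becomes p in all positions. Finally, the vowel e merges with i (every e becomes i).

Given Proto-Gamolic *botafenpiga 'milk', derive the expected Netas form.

Netas: start from *botafenpiga.
  rule 1 (unconditioned shift): botafenpiga → botafenpiya
  rule 2: no change — botafenpiya
  rule 3 (intervocalic voicing): botafenpiya → bodafenpiya
  rule 4 (unconditioned shift): bodafenpiya → podafenpiya
  rule 5 (vowel merger): podafenpiya → podafinpiya
  ⇒ Netas podafinpiya

podafinpiya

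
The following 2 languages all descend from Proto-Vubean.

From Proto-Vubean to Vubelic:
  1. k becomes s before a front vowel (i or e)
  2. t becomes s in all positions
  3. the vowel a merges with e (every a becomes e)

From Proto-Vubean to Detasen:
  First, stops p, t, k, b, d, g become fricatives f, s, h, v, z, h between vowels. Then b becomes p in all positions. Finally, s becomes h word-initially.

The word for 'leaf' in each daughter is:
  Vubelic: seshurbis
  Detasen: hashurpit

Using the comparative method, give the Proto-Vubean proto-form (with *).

Position 7: Vubelic has b, Detasen has p. Vubelic preserves b here (none of its changes turn any other segment into b), so the proto-segment is *b.
Position 2: Vubelic has e, Detasen has a. Detasen preserves a here (none of its changes turn any other segment into a), so the proto-segment is *a.
Position 1: Vubelic has s, Detasen has h. Taking the neighbouring segments as reconstructed: Vubelic s could go back to *t or *s; Detasen h could go back to *s or *h — the one source consistent with every daughter is *s.
Continuing position by position gives *sashurbit; check it forward:
Vubelic: *sashurbit > sashurbis > seshurbis  (by unconditioned shift, vowel merger)
Detasen: *sashurbit > sashurpit > hashurpit  (by unconditioned shift, debuccalisation)
*sashurbit is the unique common source.

*sashurbit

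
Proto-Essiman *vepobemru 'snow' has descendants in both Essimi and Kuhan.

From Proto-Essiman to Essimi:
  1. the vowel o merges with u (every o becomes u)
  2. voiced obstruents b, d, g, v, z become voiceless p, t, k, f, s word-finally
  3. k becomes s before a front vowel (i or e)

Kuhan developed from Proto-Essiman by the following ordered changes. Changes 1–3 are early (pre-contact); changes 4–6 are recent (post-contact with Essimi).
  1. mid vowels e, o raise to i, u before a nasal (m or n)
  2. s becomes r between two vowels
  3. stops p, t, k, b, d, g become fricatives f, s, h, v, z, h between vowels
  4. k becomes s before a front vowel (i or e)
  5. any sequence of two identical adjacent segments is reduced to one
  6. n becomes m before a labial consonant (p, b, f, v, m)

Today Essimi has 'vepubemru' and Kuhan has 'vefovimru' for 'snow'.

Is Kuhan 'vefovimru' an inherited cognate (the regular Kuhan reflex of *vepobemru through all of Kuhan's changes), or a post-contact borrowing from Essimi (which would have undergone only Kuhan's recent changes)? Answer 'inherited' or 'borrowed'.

inherited

If inherited, *vepobemru would pass through all of Kuhan's changes:
Kuhan: *vepobemru
  vepobemru → vepobimru   [pre-nasal raising]
  vepobimru (rule 2 does not apply)
  vepobimru → vefovimru   [intervocalic lenition]
  vefovimru (rule 4 does not apply)
  vefovimru (rule 5 does not apply)
  vefovimru (rule 6 does not apply)
  giving Kuhan vefovimru.
If borrowed from Essimi 'vepubemru' after the early changes, it would undergo only the recent ones:
  rule 4 (palatalisation): no change (vepubemru)
  rule 5 (degemination): no change (vepubemru)
  rule 6 (nasal place assimilation): no change (vepubemru)
  ⇒ as a loan: vepubemru
Kuhan 'vefovimru' matches the inherited outcome exactly, so it is an inherited cognate, not a loan.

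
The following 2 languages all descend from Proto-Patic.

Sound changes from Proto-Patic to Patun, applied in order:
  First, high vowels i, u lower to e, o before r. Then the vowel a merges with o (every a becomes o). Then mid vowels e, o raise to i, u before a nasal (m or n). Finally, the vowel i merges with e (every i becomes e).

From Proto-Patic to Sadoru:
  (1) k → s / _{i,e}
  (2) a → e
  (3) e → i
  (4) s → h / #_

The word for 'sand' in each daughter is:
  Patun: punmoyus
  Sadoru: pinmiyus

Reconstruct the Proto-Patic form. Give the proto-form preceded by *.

*panmayus

Position 2: Patun has u, Sadoru has i. Taking the neighbouring segments as reconstructed: Patun u could go back to *a or *o or *u; Sadoru i could go back to *a or *e or *i — the one source consistent with every daughter is *a.
Position 5: Patun has o, Sadoru has i. Taking the neighbouring segments as reconstructed: Patun o could go back to *a or *o; Sadoru i could go back to *a or *e or *i — the one source consistent with every daughter is *a.
Continuing position by position gives *panmayus; check it forward:
Patun: *panmayus
  panmayus (rule 1 does not apply)
  panmayus → ponmoyus   [vowel merger]
  ponmoyus → punmoyus   [pre-nasal raising]
  punmoyus (rule 4 does not apply)
  giving Patun punmoyus.
Sadoru: *panmayus > penmeyus > pinmiyus  (by vowel merger, vowel merger)
No other proto-form is consistent with every reflex, so the reconstruction is *panmayus.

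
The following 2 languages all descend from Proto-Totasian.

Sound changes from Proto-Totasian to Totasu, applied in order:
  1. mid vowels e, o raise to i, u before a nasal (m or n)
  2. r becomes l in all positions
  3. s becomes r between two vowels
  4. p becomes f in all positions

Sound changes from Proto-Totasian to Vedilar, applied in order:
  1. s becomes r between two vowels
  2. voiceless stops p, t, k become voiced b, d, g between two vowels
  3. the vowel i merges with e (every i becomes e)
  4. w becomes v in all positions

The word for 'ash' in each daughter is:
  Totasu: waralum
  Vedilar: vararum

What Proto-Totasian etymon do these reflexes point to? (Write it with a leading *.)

Position 3: Totasu has r, Vedilar has r. In Totasu, r can only continue *s, so the proto-segment is *s.
Position 5: Totasu has l, Vedilar has r. Taking the neighbouring segments as reconstructed: Totasu l could go back to *l or *r; Vedilar r could go back to *s or *r — the one source consistent with every daughter is *r.
Verify the candidate proto-form against each daughter:
Totasu: *wasarum
  wasarum (rule 1 does not apply)
  wasarum → wasalum   [unconditioned shift]
  wasalum → waralum   [rhotacism]
  waralum (rule 4 does not apply)
  giving Totasu waralum.
Vedilar: *wasarum > wararum > vararum  (by rhotacism, unconditioned shift)
No other proto-form is consistent with every reflex, so the reconstruction is *wasarum.

*wasarum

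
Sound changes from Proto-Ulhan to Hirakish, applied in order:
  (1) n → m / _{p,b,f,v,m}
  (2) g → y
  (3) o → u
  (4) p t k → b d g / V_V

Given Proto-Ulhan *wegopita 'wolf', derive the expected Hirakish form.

Hirakish: *wegopita
  wegopita (rule 1 does not apply)
  wegopita → weyopita   [unconditioned shift]
  weyopita → weyupita   [vowel merger]
  weyupita → weyubida   [intervocalic voicing]
  giving Hirakish weyubida.

weyubida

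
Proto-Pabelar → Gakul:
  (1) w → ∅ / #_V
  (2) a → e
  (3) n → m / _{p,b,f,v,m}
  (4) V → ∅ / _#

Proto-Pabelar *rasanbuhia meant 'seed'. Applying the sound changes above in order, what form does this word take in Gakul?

Gakul: *rasanbuhia > resenbuhie > resembuhie > resembuhi  (by vowel merger, nasal place assimilation, apocope)

resembuhi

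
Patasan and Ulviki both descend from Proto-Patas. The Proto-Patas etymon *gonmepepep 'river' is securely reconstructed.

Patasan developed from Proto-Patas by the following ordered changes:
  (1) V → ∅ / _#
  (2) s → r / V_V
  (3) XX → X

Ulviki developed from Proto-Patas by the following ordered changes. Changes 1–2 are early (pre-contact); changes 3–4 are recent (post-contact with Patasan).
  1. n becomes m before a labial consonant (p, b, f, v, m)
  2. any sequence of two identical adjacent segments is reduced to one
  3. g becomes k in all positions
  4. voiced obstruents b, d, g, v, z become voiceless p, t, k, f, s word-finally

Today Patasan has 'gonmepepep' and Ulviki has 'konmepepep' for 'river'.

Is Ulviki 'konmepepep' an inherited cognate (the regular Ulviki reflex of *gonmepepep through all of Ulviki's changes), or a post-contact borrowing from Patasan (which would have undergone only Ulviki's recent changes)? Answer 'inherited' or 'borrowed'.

borrowed

If inherited, *gonmepepep would pass through all of Ulviki's changes:
Ulviki: start from *gonmepepep.
  rule 1 (nasal place assimilation): gonmepepep → gommepepep
  rule 2 (degemination): gommepepep → gomepepep
  rule 3 (unconditioned shift): gomepepep → komepepep
  rule 4: no change — komepepep
  ⇒ Ulviki komepepep
If borrowed from Patasan 'gonmepepep' after the early changes, it would undergo only the recent ones:
  rule 3 (unconditioned shift): gonmepepep → konmepepep
  rule 4 (final devoicing): no change (konmepepep)
  ⇒ as a loan: konmepepep
Ulviki 'konmepepep' matches the loan outcome 'konmepepep', not the inherited 'komepepep' — it skipped the early Ulviki changes, so it was borrowed from Patasan.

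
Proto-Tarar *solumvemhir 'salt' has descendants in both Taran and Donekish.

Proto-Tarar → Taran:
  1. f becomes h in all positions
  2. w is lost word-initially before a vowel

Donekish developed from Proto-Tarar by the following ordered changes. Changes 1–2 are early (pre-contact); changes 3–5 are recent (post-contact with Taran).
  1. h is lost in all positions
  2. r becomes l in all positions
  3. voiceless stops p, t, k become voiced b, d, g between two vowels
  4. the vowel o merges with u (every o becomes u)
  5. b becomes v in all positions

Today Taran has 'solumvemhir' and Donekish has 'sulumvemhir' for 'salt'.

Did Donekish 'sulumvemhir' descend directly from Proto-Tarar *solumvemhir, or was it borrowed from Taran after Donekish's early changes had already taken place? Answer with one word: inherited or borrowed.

borrowed

If inherited, *solumvemhir would pass through all of Donekish's changes:
Donekish: *solumvemhir
  solumvemhir → solumvemir   [h-loss]
  solumvemir → solumvemil   [unconditioned shift]
  solumvemil (rule 3 does not apply)
  solumvemil → sulumvemil   [vowel merger]
  sulumvemil (rule 5 does not apply)
  giving Donekish sulumvemil.
If borrowed from Taran 'solumvemhir' after the early changes, it would undergo only the recent ones:
  rule 3 (intervocalic voicing): no change (solumvemhir)
  rule 4 (vowel merger): solumvemhir → sulumvemhir
  rule 5 (unconditioned shift): no change (sulumvemhir)
  ⇒ as a loan: sulumvemhir
Donekish 'sulumvemhir' matches the loan outcome 'sulumvemhir', not the inherited 'sulumvemil' — it skipped the early Donekish changes, so it was borrowed from Taran.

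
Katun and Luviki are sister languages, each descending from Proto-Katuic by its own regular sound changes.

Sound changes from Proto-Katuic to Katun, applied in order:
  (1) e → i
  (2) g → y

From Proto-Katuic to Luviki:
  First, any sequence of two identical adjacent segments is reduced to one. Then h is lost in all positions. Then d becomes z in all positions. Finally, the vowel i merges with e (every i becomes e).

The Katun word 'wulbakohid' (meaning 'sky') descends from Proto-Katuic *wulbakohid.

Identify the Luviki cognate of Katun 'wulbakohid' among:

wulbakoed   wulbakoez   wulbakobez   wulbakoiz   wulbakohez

wulbakoez

Luviki: *wulbakohid > wulbakoid > wulbakoiz > wulbakoez  (by h-loss, unconditioned shift, vowel merger)
Only 'wulbakoez' matches the regular Luviki development of *wulbakohid.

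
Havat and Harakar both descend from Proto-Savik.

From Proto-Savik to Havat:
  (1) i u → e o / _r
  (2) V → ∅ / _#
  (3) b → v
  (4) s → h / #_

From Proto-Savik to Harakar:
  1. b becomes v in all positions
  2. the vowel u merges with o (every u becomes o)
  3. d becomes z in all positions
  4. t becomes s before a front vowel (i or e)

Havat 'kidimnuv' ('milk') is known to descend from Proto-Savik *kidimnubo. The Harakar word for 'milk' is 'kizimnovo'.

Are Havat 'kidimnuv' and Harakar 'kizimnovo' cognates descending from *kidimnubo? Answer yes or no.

Derive the expected Harakar reflex of *kidimnubo:
Harakar: *kidimnubo
  kidimnubo → kidimnuvo   [unconditioned shift]
  kidimnuvo → kidimnovo   [vowel merger]
  kidimnovo → kizimnovo   [unconditioned shift]
  kizimnovo (rule 4 does not apply)
  giving Harakar kizimnovo.
Harakar 'kizimnovo' matches the regular reflex exactly, so the pair is cognate.

yes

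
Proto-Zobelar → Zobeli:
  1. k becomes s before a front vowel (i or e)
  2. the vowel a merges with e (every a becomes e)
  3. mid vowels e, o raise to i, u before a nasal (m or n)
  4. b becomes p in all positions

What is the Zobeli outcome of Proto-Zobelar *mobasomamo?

mopesumimo

Zobeli: start from *mobasomamo.
  rule 1: no change — mobasomamo
  rule 2 (vowel merger): mobasomamo → mobesomemo
  rule 3 (pre-nasal raising): mobesomemo → mobesumimo
  rule 4 (unconditioned shift): mobesumimo → mopesumimo
  ⇒ Zobeli mopesumimo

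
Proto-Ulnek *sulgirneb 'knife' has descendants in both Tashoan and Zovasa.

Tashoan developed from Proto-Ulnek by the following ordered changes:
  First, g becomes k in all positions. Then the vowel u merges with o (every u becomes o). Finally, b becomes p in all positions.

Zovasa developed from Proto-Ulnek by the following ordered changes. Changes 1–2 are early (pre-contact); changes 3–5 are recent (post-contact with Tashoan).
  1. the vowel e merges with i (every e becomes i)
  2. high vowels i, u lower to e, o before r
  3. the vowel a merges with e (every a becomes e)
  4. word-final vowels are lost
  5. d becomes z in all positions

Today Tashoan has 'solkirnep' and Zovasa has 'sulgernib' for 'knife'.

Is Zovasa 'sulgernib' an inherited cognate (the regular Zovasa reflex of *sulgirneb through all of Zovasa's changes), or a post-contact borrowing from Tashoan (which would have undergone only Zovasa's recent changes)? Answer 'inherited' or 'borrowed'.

inherited

If inherited, *sulgirneb would pass through all of Zovasa's changes:
Zovasa: start from *sulgirneb.
  rule 1 (vowel merger): sulgirneb → sulgirnib
  rule 2 (pre-rhotic lowering): sulgirnib → sulgernib
  rule 3: no change — sulgernib
  rule 4: no change — sulgernib
  rule 5: no change — sulgernib
  ⇒ Zovasa sulgernib
If borrowed from Tashoan 'solkirnep' after the early changes, it would undergo only the recent ones:
  rule 3 (vowel merger): no change (solkirnep)
  rule 4 (apocope): no change (solkirnep)
  rule 5 (unconditioned shift): no change (solkirnep)
  ⇒ as a loan: solkirnep
Zovasa 'sulgernib' matches the inherited outcome exactly, so it is an inherited cognate, not a loan.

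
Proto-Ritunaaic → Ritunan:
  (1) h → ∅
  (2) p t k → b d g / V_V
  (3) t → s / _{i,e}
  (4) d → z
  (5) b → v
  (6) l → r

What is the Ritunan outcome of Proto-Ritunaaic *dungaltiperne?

zungarsiverne

Ritunan: start from *dungaltiperne.
  rule 1: no change — dungaltiperne
  rule 2 (intervocalic voicing): dungaltiperne → dungaltiberne
  rule 3 (palatalisation): dungaltiberne → dungalsiberne
  rule 4 (unconditioned shift): dungalsiberne → zungalsiberne
  rule 5 (unconditioned shift): zungalsiberne → zungalsiverne
  rule 6 (unconditioned shift): zungalsiverne → zungarsiverne
  ⇒ Ritunan zungarsiverne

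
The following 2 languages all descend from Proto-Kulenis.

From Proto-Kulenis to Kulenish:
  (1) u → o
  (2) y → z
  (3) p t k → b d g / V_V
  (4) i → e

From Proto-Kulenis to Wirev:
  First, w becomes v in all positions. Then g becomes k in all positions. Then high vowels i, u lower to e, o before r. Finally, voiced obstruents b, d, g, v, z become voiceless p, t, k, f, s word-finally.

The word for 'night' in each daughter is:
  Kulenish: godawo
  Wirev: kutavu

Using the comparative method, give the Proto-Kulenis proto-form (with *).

*gutawu

Position 6: Kulenish has o, Wirev has u. Wirev preserves u here (none of its changes turn any other segment into u), so the proto-segment is *u.
Position 1: Kulenish has g, Wirev has k. Taking the neighbouring segments as reconstructed: Kulenish g can only go back to *g; Wirev k could go back to *k or *g — the one source consistent with every daughter is *g.
Position 5: Kulenish has w, Wirev has v. Kulenish preserves w here (none of its changes turn any other segment into w), so the proto-segment is *w.
Continuing position by position gives *gutawu; check it forward:
Kulenish: *gutawu
  gutawu → gotawo   [vowel merger]
  gotawo (rule 2 does not apply)
  gotawo → godawo   [intervocalic voicing]
  godawo (rule 4 does not apply)
  giving Kulenish godawo.
Wirev: start from *gutawu.
  rule 1 (unconditioned shift): gutawu → gutavu
  rule 2 (unconditioned shift): gutavu → kutavu
  rule 3: no change — kutavu
  rule 4: no change — kutavu
  ⇒ Wirev kutavu
No other proto-form is consistent with every reflex, so the reconstruction is *gutawu.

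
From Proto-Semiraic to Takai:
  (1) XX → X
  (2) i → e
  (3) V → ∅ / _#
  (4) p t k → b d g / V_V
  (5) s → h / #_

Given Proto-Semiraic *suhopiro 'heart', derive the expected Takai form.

Takai: *suhopiro
  suhopiro (rule 1 does not apply)
  suhopiro → suhopero   [vowel merger]
  suhopero → suhoper   [apocope]
  suhoper → suhober   [intervocalic voicing]
  suhober → huhober   [debuccalisation]
  giving Takai huhober.

huhober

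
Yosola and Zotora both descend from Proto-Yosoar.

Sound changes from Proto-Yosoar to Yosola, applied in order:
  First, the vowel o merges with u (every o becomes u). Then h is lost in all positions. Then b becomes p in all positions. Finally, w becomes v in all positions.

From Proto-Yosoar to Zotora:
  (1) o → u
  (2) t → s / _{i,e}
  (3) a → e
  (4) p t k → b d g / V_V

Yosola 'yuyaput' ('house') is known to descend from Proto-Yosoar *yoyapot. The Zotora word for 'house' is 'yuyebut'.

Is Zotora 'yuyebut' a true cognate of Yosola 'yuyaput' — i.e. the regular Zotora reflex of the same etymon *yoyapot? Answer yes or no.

yes

Derive the expected Zotora reflex of *yoyapot:
Zotora: *yoyapot
  yoyapot → yuyaput   [vowel merger]
  yuyaput (rule 2 does not apply)
  yuyaput → yuyeput   [vowel merger]
  yuyeput → yuyebut   [intervocalic voicing]
  giving Zotora yuyebut.
Zotora 'yuyebut' matches the regular reflex exactly, so the pair is cognate.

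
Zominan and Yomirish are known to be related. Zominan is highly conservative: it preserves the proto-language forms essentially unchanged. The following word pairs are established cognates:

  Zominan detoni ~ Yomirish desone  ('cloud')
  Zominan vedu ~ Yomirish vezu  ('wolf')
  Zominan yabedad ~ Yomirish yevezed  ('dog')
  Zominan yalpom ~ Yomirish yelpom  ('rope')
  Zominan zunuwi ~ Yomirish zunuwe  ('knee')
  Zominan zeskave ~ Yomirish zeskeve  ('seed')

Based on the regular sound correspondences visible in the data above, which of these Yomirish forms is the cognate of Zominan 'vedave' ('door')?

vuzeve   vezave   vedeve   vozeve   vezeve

yabedad ~ yevezed — Zominan d corresponds to Yomirish z between vowels (before a back vowel).
zeskave ~ zeskeve — Zominan a corresponds to Yomirish e after a consonant, before a labial obstruent.
Applying these to Zominan 'vedave':
  vedave → vezave   (d→z between vowels (before a back vowel))
  vezave → vezeve   (a→e after a consonant, before a labial obstruent)
So the Yomirish cognate is 'vezeve'.

vezeve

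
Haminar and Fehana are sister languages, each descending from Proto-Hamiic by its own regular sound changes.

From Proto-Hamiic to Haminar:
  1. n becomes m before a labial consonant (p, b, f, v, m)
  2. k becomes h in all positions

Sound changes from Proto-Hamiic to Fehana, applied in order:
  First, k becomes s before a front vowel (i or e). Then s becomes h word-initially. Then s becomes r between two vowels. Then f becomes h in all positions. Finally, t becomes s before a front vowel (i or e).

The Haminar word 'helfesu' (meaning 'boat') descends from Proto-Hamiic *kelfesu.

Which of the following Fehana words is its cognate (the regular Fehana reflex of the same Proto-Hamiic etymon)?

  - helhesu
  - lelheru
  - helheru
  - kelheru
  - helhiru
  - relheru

Fehana: *kelfesu
  kelfesu → selfesu   [palatalisation]
  selfesu → helfesu   [debuccalisation]
  helfesu → helferu   [rhotacism]
  helferu → helheru   [unconditioned shift]
  helheru (rule 5 does not apply)
  giving Fehana helheru.
Among the options, 'helheru' alone shows every Fehana change applied in order.

helheru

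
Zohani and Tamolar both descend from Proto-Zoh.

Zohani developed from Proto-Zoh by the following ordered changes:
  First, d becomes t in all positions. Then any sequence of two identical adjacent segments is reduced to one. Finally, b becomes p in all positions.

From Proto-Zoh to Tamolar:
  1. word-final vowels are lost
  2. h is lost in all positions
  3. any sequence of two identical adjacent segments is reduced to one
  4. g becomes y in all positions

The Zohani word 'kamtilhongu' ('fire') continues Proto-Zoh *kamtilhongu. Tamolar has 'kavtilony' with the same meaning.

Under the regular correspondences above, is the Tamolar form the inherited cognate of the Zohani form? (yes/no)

Derive the expected Tamolar reflex of *kamtilhongu:
Tamolar: *kamtilhongu
  kamtilhongu → kamtilhong   [apocope]
  kamtilhong → kamtilong   [h-loss]
  kamtilong (rule 3 does not apply)
  kamtilong → kamtilony   [unconditioned shift]
  giving Tamolar kamtilony.
The regular Tamolar reflex would be 'kamtilony', but the attested form is 'kavtilony'. The correspondence is irregular, so they are not cognates (the Tamolar form has a different source).

no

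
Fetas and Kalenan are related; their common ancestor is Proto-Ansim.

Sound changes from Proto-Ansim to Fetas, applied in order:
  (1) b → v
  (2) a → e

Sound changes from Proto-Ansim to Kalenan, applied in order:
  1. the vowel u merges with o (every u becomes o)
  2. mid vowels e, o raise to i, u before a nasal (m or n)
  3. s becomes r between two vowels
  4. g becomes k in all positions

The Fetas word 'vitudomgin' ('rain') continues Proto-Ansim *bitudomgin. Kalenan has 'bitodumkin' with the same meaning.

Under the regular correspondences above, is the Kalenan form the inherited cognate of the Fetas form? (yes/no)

Derive the expected Kalenan reflex of *bitudomgin:
Kalenan: *bitudomgin
  bitudomgin → bitodomgin   [vowel merger]
  bitodomgin → bitodumgin   [pre-nasal raising]
  bitodumgin (rule 3 does not apply)
  bitodumgin → bitodumkin   [unconditioned shift]
  giving Kalenan bitodumkin.
Kalenan 'bitodumkin' matches the regular reflex exactly, so the pair is cognate.

yes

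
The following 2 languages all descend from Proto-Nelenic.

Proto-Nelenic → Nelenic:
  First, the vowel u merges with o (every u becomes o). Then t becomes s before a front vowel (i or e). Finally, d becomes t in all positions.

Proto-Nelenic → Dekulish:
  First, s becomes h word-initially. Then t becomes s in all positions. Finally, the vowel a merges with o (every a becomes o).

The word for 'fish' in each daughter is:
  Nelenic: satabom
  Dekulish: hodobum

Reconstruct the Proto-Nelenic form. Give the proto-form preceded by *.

*sadabum

Position 2: Nelenic has a, Dekulish has o. Nelenic preserves a here (none of its changes turn any other segment into a), so the proto-segment is *a.
Position 4: Nelenic has a, Dekulish has o. Nelenic preserves a here (none of its changes turn any other segment into a), so the proto-segment is *a.
Continuing position by position gives *sadabum; check it forward:
Nelenic: start from *sadabum.
  rule 1 (vowel merger): sadabum → sadabom
  rule 2: no change — sadabom
  rule 3 (unconditioned shift): sadabom → satabom
  ⇒ Nelenic satabom
Dekulish: *sadabum > hadabum > hodobum  (by debuccalisation, vowel merger)
Only *sadabum yields all of Nelenic satabom, Dekulish hodobum.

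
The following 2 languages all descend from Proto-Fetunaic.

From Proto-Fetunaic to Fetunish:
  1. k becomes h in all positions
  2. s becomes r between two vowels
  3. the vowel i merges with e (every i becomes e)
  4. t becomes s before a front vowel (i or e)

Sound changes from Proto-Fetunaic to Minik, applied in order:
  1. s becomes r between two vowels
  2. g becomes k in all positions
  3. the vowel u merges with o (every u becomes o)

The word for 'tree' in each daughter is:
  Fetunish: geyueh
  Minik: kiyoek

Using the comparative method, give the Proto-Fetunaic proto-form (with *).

Position 1: Fetunish has g, Minik has k. Fetunish preserves g here (none of its changes turn any other segment into g), so the proto-segment is *g.
Position 4: Fetunish has u, Minik has o. Fetunish preserves u here (none of its changes turn any other segment into u), so the proto-segment is *u.
Verify the candidate proto-form against each daughter:
Fetunish: start from *giyuek.
  rule 1 (unconditioned shift): giyuek → giyueh
  rule 2: no change — giyueh
  rule 3 (vowel merger): giyueh → geyueh
  rule 4: no change — geyueh
  ⇒ Fetunish geyueh
Minik: *giyuek
  giyuek (rule 1 does not apply)
  giyuek → kiyuek   [unconditioned shift]
  kiyuek → kiyoek   [vowel merger]
  giving Minik kiyoek.
Only *giyuek yields all of Fetunish geyueh, Minik kiyoek.

*giyuek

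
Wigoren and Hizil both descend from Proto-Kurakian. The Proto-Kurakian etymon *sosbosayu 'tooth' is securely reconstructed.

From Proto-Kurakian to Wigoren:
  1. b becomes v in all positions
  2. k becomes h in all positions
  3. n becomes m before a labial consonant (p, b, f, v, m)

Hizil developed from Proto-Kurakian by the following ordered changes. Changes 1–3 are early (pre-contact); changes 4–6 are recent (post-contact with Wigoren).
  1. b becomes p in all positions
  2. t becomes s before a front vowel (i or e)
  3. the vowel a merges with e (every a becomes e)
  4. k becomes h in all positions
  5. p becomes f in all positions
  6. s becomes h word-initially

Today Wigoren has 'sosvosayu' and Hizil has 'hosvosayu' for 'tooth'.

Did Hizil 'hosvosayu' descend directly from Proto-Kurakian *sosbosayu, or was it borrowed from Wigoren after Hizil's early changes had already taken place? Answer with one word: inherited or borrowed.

borrowed

If inherited, *sosbosayu would pass through all of Hizil's changes:
Hizil: start from *sosbosayu.
  rule 1 (unconditioned shift): sosbosayu → sosposayu
  rule 2: no change — sosposayu
  rule 3 (vowel merger): sosposayu → sosposeyu
  rule 4: no change — sosposeyu
  rule 5 (unconditioned shift): sosposeyu → sosfoseyu
  rule 6 (debuccalisation): sosfoseyu → hosfoseyu
  ⇒ Hizil hosfoseyu
If borrowed from Wigoren 'sosvosayu' after the early changes, it would undergo only the recent ones:
  rule 4 (unconditioned shift): no change (sosvosayu)
  rule 5 (unconditioned shift): no change (sosvosayu)
  rule 6 (debuccalisation): sosvosayu → hosvosayu
  ⇒ as a loan: hosvosayu
Hizil 'hosvosayu' matches the loan outcome 'hosvosayu', not the inherited 'hosfoseyu' — it skipped the early Hizil changes, so it was borrowed from Wigoren.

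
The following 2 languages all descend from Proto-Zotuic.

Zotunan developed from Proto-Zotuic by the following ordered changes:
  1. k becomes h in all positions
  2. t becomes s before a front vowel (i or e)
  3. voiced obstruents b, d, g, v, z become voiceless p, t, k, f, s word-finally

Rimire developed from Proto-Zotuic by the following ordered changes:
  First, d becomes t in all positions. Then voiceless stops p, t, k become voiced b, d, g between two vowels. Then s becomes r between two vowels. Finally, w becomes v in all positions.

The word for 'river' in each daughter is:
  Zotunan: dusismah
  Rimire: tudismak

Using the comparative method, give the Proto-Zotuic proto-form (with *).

Position 8: Zotunan has h, Rimire has k. Rimire preserves k here (none of its changes turn any other segment into k), so the proto-segment is *k.
Position 1: Zotunan has d, Rimire has t. Zotunan preserves d here (none of its changes turn any other segment into d), so the proto-segment is *d.
Position 3: Zotunan has s, Rimire has d. Taking the neighbouring segments as reconstructed: Zotunan s could go back to *t or *s; Rimire d could go back to *t or *d — the one source consistent with every daughter is *t.
The remaining positions agree across the daughters. Check the candidate against every language:
Zotunan: *dutismak > dutismah > dusismah  (by unconditioned shift, palatalisation)
Rimire: *dutismak > tutismak > tudismak  (by unconditioned shift, intervocalic voicing)
Only *dutismak yields all of Zotunan dusismah, Rimire tudismak.

*dutismak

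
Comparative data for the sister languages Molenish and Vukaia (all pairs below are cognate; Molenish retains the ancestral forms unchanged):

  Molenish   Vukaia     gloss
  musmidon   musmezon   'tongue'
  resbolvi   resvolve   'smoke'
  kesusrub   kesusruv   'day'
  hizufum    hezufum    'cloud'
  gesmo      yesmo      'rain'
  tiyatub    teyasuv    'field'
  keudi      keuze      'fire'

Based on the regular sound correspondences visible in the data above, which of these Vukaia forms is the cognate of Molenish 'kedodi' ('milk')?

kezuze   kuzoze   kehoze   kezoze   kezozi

kezoze

musmidon ~ musmezon — Molenish d corresponds to Vukaia z between vowels (before a back vowel).
keudi ~ keuze — Molenish d corresponds to Vukaia z between vowels (before a front vowel).
resbolvi ~ resvolve, keudi ~ keuze — Molenish i corresponds to Vukaia e word-finally.
Applying these to Molenish 'kedodi':
  kedodi → kezodi   (d→z between vowels (before a back vowel))
  kezodi → kezozi   (d→z between vowels (before a front vowel))
  kezozi → kezoze   (i→e word-finally)
So the Vukaia cognate is 'kezoze'.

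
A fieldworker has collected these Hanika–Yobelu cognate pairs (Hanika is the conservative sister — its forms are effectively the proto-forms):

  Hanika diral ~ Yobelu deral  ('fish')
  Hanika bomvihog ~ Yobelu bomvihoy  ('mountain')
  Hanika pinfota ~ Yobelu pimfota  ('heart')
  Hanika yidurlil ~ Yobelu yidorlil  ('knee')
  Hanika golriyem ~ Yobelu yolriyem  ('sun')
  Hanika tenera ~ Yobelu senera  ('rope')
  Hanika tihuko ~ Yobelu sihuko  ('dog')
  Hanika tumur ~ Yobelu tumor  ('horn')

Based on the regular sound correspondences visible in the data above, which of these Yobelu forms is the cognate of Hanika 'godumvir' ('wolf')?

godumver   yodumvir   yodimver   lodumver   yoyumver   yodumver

golriyem ~ yolriyem — Hanika g corresponds to Yobelu y word-initially before a back vowel.
diral ~ deral — Hanika i corresponds to Yobelu e after a consonant, before r.
Applying these to Hanika 'godumvir':
  godumvir → yodumvir   (g→y word-initially before a back vowel)
  yodumvir → yodumver   (i→e after a consonant, before r)
So the Yobelu cognate is 'yodumver'.

yodumver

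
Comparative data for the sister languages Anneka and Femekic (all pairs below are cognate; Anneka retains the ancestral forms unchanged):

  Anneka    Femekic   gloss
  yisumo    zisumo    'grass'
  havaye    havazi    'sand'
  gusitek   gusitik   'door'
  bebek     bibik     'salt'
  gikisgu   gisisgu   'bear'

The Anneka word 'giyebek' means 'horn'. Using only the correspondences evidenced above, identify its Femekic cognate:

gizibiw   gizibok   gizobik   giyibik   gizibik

gizibik

havaye ~ havazi — Anneka y corresponds to Femekic z between vowels (before a front vowel).
bebek ~ bibik — Anneka e corresponds to Femekic i after a consonant, before a labial obstruent.
gusitek ~ gusitik, bebek ~ bibik — Anneka e corresponds to Femekic i after a consonant, before a consonant other than r, m, n, p, b, f, v.
Applying these to Anneka 'giyebek':
  giyebek → gizebek   (y→z between vowels (before a front vowel))
  gizebek → gizibek   (e→i after a consonant, before a labial obstruent)
  gizibek → gizibik   (e→i after a consonant, before a consonant other than r, m, n, p, b, f, v)
So the Femekic cognate is 'gizibik'.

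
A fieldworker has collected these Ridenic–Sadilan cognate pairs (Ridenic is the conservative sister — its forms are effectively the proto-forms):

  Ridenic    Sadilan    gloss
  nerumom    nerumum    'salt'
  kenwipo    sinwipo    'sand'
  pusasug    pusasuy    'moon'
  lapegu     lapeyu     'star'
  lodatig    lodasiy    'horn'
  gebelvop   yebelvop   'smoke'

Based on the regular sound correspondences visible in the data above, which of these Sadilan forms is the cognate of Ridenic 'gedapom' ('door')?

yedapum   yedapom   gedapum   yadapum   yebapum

yedapum

gebelvop ~ yebelvop — Ridenic g corresponds to Sadilan y word-initially before a front vowel.
nerumom ~ nerumum — Ridenic o corresponds to Sadilan u after a consonant, before a nasal.
Applying these to Ridenic 'gedapom':
  gedapom → yedapom   (g→y word-initially before a front vowel)
  yedapom → yedapum   (o→u after a consonant, before a nasal)
So the Sadilan cognate is 'yedapum'.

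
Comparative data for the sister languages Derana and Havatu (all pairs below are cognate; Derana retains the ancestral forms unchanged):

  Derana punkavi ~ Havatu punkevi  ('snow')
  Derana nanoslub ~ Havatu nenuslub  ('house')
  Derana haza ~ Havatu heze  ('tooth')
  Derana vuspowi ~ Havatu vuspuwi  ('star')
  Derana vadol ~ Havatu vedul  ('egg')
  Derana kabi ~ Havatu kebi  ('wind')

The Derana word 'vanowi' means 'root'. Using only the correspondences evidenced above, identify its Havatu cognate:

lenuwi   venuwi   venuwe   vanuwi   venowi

nanoslub ~ nenuslub — Derana a corresponds to Havatu e after a consonant, before a nasal.
nanoslub ~ nenuslub, vuspowi ~ vuspuwi — Derana o corresponds to Havatu u after a consonant, before a consonant other than r, m, n, p, b, f, v.
Applying these to Derana 'vanowi':
  vanowi → venowi   (a→e after a consonant, before a nasal)
  venowi → venuwi   (o→u after a consonant, before a consonant other than r, m, n, p, b, f, v)
So the Havatu cognate is 'venuwi'.

venuwi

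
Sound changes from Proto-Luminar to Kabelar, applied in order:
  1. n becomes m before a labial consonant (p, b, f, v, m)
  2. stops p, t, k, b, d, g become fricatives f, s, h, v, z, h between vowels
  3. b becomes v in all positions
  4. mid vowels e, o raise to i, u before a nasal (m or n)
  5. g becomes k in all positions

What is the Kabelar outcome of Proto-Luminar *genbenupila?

Kabelar: start from *genbenupila.
  rule 1 (nasal place assimilation): genbenupila → gembenupila
  rule 2 (intervocalic lenition): gembenupila → gembenufila
  rule 3 (unconditioned shift): gembenufila → gemvenufila
  rule 4 (pre-nasal raising): gemvenufila → gimvinufila
  rule 5 (unconditioned shift): gimvinufila → kimvinufila
  ⇒ Kabelar kimvinufila

kimvinufila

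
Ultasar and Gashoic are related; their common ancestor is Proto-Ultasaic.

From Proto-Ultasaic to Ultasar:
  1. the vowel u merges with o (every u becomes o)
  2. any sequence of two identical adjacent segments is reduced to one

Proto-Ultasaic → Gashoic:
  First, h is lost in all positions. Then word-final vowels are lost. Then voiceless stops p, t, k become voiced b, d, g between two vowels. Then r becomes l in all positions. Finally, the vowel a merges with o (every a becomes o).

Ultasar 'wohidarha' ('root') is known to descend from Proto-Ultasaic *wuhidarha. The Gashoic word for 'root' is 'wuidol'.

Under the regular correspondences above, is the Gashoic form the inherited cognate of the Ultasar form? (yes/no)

Derive the expected Gashoic reflex of *wuhidarha:
Gashoic: *wuhidarha > wuidara > wuidar > wuidal > wuidol  (by h-loss, apocope, unconditioned shift, vowel merger)
Gashoic 'wuidol' matches the regular reflex exactly, so the pair is cognate.

yes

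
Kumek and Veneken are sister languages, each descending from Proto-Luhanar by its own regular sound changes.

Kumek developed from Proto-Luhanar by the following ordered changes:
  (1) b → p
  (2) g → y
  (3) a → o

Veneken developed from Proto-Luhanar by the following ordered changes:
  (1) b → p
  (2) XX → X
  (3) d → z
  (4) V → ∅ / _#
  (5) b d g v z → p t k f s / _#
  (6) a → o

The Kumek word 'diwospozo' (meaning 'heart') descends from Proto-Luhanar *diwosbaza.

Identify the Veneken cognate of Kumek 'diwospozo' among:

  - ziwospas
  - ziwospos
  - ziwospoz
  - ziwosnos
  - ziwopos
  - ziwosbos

Veneken: start from *diwosbaza.
  rule 1 (unconditioned shift): diwosbaza → diwospaza
  rule 2: no change — diwospaza
  rule 3 (unconditioned shift): diwospaza → ziwospaza
  rule 4 (apocope): ziwospaza → ziwospaz
  rule 5 (final devoicing): ziwospaz → ziwospas
  rule 6 (vowel merger): ziwospas → ziwospos
  ⇒ Veneken ziwospos
The other candidates each miss or misapply at least one Veneken change.

ziwospos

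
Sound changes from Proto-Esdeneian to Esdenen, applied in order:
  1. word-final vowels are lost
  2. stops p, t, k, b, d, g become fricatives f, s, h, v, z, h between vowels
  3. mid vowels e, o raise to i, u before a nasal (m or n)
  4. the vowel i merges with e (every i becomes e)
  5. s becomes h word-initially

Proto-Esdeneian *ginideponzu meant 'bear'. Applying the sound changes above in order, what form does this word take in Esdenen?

Esdenen: start from *ginideponzu.
  rule 1 (apocope): ginideponzu → ginideponz
  rule 2 (intervocalic lenition): ginideponz → ginizefonz
  rule 3 (pre-nasal raising): ginizefonz → ginizefunz
  rule 4 (vowel merger): ginizefunz → genezefunz
  rule 5: no change — genezefunz
  ⇒ Esdenen genezefunz

genezefunz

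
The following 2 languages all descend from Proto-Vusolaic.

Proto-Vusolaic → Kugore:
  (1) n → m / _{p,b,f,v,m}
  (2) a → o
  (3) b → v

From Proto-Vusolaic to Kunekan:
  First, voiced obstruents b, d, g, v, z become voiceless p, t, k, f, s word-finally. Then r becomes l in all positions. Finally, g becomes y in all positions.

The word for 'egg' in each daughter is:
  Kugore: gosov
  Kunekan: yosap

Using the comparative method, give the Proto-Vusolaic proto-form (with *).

*gosab

Position 4: Kugore has o, Kunekan has a. Kunekan preserves a here (none of its changes turn any other segment into a), so the proto-segment is *a.
Position 5: Kugore has v, Kunekan has p. Taking the neighbouring segments as reconstructed: Kugore v could go back to *b or *v; Kunekan p could go back to *p or *b — the one source consistent with every daughter is *b.
Continuing position by position gives *gosab; check it forward:
Kugore: start from *gosab.
  rule 1: no change — gosab
  rule 2 (vowel merger): gosab → gosob
  rule 3 (unconditioned shift): gosob → gosov
  ⇒ Kugore gosov
Kunekan: start from *gosab.
  rule 1 (final devoicing): gosab → gosap
  rule 2: no change — gosap
  rule 3 (unconditioned shift): gosap → yosap
  ⇒ Kunekan yosap
*gosab is the unique common source.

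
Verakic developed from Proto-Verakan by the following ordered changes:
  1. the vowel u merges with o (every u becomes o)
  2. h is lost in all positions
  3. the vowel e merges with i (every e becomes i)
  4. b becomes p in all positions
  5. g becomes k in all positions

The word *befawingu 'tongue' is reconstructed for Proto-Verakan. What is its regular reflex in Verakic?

pifawinko

Verakic: start from *befawingu.
  rule 1 (vowel merger): befawingu → befawingo
  rule 2: no change — befawingo
  rule 3 (vowel merger): befawingo → bifawingo
  rule 4 (unconditioned shift): bifawingo → pifawingo
  rule 5 (unconditioned shift): pifawingo → pifawinko
  ⇒ Verakic pifawinko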